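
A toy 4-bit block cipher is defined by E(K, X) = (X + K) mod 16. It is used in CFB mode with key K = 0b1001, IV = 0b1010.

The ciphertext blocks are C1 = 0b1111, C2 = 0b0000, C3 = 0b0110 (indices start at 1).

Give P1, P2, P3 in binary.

CFB decryption: P_i = C_i ⊕ E(K, C_{i−1}), with C_{0} = IV.
P1: E(K, 0b1010) = 0b0011; 0b1111 ⊕ 0b0011 = 0b1100.
P2: E(K, 0b1111) = 0b1000; 0b0000 ⊕ 0b1000 = 0b1000.
P3: E(K, 0b0000) = 0b1001; 0b0110 ⊕ 0b1001 = 0b1111.

P1 = 0b1100, P2 = 0b1000, P3 = 0b1111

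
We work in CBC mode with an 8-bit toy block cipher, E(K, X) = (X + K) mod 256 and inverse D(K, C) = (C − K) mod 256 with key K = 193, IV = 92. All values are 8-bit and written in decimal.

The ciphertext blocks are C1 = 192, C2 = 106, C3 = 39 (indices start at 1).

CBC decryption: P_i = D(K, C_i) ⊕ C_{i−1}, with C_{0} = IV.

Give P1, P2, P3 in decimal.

P1: D(K, 192) = 255; 255 ⊕ 92 = 163.
P2: D(K, 106) = 169; 169 ⊕ 192 = 105.
P3: D(K, 39) = 102; 102 ⊕ 106 = 12.

P1 = 163, P2 = 105, P3 = 12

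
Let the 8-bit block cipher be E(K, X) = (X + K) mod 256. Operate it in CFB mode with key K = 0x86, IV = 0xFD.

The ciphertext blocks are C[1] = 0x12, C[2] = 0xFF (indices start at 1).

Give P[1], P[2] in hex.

P[1] = 0x91, P[2] = 0x67

CFB decryption: P_i = C_i ⊕ E(K, C_{i−1}), with C_{0} = IV.
P[1]: E(K, 0xFD) = 0x83; 0x12 ⊕ 0x83 = 0x91.
P[2]: E(K, 0x12) = 0x98; 0xFF ⊕ 0x98 = 0x67.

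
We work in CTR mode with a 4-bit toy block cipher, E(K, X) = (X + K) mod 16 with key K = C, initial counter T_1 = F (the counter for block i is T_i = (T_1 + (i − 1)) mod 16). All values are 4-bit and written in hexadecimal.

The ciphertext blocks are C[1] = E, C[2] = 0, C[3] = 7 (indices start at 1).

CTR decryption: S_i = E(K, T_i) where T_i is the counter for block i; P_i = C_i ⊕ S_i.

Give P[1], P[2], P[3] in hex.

P[1]: T = F, S = E(K, T) = B; E ⊕ B = 5.
P[2]: T = 0, S = E(K, T) = C; 0 ⊕ C = C.
P[3]: T = 1, S = E(K, T) = D; 7 ⊕ D = A.

P[1] = 5, P[2] = C, P[3] = A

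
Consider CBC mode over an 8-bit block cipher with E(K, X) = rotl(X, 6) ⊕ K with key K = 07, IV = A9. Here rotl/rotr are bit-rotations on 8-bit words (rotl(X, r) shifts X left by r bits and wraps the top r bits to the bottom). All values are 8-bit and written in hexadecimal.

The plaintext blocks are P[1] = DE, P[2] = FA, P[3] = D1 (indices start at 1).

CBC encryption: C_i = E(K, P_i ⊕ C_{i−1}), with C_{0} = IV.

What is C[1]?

C[1]: P[1] ⊕ A9 = 77; E(K, 77) = DA.

C[1] = DA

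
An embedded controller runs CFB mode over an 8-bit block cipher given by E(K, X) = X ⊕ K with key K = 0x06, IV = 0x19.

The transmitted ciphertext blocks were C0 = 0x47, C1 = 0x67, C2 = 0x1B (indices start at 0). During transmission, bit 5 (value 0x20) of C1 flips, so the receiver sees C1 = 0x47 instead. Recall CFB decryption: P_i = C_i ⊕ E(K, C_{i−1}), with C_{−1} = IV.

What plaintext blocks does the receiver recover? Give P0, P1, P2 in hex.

Only C1 changed, to 0x47. In CFB, a change in C_i flips the same bit in P_i and garbles P_{i+1}. Decrypting the received ciphertext:
P0: E(K, 0x19) = 0x1F; 0x47 ⊕ 0x1F = 0x58.
P1: E(K, 0x47) = 0x41; 0x47 ⊕ 0x41 = 0x06.
P2: E(K, 0x47) = 0x41; 0x1B ⊕ 0x41 = 0x5A.
Blocks that differ from the original plaintext: P1, P2.

P0 = 0x58, P1 = 0x06, P2 = 0x5A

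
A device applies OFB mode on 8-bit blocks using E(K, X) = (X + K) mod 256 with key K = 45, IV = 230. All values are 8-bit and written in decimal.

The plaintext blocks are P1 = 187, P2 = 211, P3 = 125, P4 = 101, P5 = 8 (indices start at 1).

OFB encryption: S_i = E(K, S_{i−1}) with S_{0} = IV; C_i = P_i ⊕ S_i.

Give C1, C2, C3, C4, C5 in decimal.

C1: S = E(K, 230) = 19; 187 ⊕ 19 = 168.
C2: S = E(K, 19) = 64; 211 ⊕ 64 = 147.
C3: S = E(K, 64) = 109; 125 ⊕ 109 = 16.
C4: S = E(K, 109) = 154; 101 ⊕ 154 = 255.
C5: S = E(K, 154) = 199; 8 ⊕ 199 = 207.

C1 = 168, C2 = 147, C3 = 16, C4 = 255, C5 = 207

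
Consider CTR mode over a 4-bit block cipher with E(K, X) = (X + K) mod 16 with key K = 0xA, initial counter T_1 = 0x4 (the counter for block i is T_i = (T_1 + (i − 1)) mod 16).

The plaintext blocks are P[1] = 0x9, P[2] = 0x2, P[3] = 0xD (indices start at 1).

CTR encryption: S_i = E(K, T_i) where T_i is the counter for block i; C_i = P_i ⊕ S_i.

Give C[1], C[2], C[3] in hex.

C[1]: T = 0x4, S = E(K, T) = 0xE; 0x9 ⊕ 0xE = 0x7.
C[2]: T = 0x5, S = E(K, T) = 0xF; 0x2 ⊕ 0xF = 0xD.
C[3]: T = 0x6, S = E(K, T) = 0x0; 0xD ⊕ 0x0 = 0xD.

C[1] = 0x7, C[2] = 0xD, C[3] = 0xD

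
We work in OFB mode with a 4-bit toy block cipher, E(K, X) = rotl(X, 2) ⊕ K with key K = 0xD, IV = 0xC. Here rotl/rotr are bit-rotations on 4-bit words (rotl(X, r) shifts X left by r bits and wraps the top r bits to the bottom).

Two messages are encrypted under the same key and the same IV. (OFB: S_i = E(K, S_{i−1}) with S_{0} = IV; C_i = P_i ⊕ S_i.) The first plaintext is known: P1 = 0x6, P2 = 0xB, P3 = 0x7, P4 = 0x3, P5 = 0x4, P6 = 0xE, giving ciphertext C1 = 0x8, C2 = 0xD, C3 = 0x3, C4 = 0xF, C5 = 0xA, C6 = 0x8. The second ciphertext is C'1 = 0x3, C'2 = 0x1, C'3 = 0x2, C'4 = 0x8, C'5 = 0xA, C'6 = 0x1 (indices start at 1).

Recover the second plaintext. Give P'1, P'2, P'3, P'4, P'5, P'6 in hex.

In OFB with a reused IV, both messages share the same keystream S_i, so C_i ⊕ C'_i = P_i ⊕ P'_i and thus P'_i = P_i ⊕ C_i ⊕ C'_i.
P'1: 0x6 ⊕ 0x8 ⊕ 0x3 = 0xD.
P'2: 0xB ⊕ 0xD ⊕ 0x1 = 0x7.
P'3: 0x7 ⊕ 0x3 ⊕ 0x2 = 0x6.
P'4: 0x3 ⊕ 0xF ⊕ 0x8 = 0x4.
P'5: 0x4 ⊕ 0xA ⊕ 0xA = 0x4.
P'6: 0xE ⊕ 0x8 ⊕ 0x1 = 0x7.

P'1 = 0xD, P'2 = 0x7, P'3 = 0x6, P'4 = 0x4, P'5 = 0x4, P'6 = 0x7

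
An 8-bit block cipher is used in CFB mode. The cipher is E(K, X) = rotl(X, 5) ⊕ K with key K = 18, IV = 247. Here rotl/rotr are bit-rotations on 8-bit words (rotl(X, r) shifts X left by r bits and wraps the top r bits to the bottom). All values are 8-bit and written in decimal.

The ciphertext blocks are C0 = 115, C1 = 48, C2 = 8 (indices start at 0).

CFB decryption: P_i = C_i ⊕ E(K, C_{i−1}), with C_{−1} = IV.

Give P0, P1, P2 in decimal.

P0: E(K, 247) = 236; 115 ⊕ 236 = 159.
P1: E(K, 115) = 124; 48 ⊕ 124 = 76.
P2: E(K, 48) = 20; 8 ⊕ 20 = 28.

P0 = 159, P1 = 76, P2 = 28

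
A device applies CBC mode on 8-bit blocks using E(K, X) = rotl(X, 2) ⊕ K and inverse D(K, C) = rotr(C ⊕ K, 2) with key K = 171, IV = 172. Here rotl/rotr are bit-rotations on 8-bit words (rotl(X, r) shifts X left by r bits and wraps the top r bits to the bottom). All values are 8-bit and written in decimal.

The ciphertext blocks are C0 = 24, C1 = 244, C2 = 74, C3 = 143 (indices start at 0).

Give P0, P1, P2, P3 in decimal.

CBC decryption: P_i = D(K, C_i) ⊕ C_{i−1}, with C_{−1} = IV.
P0: D(K, 24) = 236; 236 ⊕ 172 = 64.
P1: D(K, 244) = 215; 215 ⊕ 24 = 207.
P2: D(K, 74) = 120; 120 ⊕ 244 = 140.
P3: D(K, 143) = 9; 9 ⊕ 74 = 67.

P0 = 64, P1 = 207, P2 = 140, P3 = 67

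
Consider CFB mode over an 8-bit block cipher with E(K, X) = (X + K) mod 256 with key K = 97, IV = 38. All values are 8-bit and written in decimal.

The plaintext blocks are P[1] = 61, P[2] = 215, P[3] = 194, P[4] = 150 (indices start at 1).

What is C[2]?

CFB encryption: C_i = P_i ⊕ E(K, C_{i−1}), with C_{0} = IV.
C[1]: E(K, 38) = 135; 61 ⊕ 135 = 186.
C[2]: E(K, 186) = 27; 215 ⊕ 27 = 204.

C[2] = 204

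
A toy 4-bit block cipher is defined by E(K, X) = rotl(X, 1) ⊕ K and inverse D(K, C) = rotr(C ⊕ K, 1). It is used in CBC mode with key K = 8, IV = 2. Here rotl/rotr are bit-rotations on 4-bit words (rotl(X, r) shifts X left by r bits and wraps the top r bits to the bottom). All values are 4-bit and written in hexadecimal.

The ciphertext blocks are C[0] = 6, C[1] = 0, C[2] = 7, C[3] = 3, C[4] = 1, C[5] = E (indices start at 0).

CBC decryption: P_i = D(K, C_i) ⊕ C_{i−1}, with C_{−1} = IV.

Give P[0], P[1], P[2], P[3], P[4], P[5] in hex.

P[0] = 5, P[1] = 2, P[2] = F, P[3] = A, P[4] = F, P[5] = 2

P[0]: D(K, 6) = 7; 7 ⊕ 2 = 5.
P[1]: D(K, 0) = 4; 4 ⊕ 6 = 2.
P[2]: D(K, 7) = F; F ⊕ 0 = F.
P[3]: D(K, 3) = D; D ⊕ 7 = A.
P[4]: D(K, 1) = C; C ⊕ 3 = F.
P[5]: D(K, E) = 3; 3 ⊕ 1 = 2.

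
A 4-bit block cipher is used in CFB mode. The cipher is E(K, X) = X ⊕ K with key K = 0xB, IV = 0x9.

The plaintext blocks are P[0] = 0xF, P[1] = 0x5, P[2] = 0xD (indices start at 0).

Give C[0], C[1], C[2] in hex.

C[0] = 0xD, C[1] = 0x3, C[2] = 0x5

CFB encryption: C_i = P_i ⊕ E(K, C_{i−1}), with C_{−1} = IV.
C[0]: E(K, 0x9) = 0x2; 0xF ⊕ 0x2 = 0xD.
C[1]: E(K, 0xD) = 0x6; 0x5 ⊕ 0x6 = 0x3.
C[2]: E(K, 0x3) = 0x8; 0xD ⊕ 0x8 = 0x5.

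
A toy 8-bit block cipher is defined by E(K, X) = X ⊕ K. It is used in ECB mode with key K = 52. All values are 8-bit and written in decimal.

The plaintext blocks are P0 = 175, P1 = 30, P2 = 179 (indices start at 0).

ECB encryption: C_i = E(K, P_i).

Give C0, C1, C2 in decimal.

C0 = 155, C1 = 42, C2 = 135

C0: E(K, 175) = 155.
C1: E(K, 30) = 42.
C2: E(K, 179) = 135.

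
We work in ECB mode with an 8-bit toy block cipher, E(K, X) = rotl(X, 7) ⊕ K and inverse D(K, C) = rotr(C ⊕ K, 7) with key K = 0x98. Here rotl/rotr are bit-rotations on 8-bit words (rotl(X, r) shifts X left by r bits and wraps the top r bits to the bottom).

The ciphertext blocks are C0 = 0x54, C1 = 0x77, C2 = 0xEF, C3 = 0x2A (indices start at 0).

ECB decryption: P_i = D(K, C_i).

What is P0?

P0: D(K, 0x54) = 0x99.

P0 = 0x99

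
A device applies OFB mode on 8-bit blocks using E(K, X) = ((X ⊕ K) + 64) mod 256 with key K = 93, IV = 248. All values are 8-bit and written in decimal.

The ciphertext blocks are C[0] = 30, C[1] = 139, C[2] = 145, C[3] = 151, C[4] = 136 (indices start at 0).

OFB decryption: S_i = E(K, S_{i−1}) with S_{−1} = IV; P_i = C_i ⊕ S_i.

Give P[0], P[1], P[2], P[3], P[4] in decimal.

P[0]: S = E(K, 248) = 229; 30 ⊕ 229 = 251.
P[1]: S = E(K, 229) = 248; 139 ⊕ 248 = 115.
P[2]: S = E(K, 248) = 229; 145 ⊕ 229 = 116.
P[3]: S = E(K, 229) = 248; 151 ⊕ 248 = 111.
P[4]: S = E(K, 248) = 229; 136 ⊕ 229 = 109.

P[0] = 251, P[1] = 115, P[2] = 116, P[3] = 111, P[4] = 109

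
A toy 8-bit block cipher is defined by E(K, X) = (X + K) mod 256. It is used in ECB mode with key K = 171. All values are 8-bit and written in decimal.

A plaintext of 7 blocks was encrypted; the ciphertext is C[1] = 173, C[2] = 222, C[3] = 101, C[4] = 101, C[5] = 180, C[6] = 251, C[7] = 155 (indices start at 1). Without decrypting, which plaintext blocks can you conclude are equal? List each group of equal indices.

ECB encrypts each block independently with the same key, so equal ciphertext blocks imply equal plaintext blocks.
C[3] = C[4] = 101, so P[3] = P[4].

P[3] = P[4]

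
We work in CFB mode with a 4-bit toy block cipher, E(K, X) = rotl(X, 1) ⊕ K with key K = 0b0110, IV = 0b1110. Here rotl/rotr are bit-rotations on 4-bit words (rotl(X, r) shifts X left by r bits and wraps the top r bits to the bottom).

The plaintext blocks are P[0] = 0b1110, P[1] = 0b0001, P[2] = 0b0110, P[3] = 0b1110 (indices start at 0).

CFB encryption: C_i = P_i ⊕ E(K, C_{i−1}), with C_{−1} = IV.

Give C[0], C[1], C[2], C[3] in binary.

C[0]: E(K, 0b1110) = 0b1011; 0b1110 ⊕ 0b1011 = 0b0101.
C[1]: E(K, 0b0101) = 0b1100; 0b0001 ⊕ 0b1100 = 0b1101.
C[2]: E(K, 0b1101) = 0b1101; 0b0110 ⊕ 0b1101 = 0b1011.
C[3]: E(K, 0b1011) = 0b0001; 0b1110 ⊕ 0b0001 = 0b1111.

C[0] = 0b0101, C[1] = 0b1101, C[2] = 0b1011, C[3] = 0b1111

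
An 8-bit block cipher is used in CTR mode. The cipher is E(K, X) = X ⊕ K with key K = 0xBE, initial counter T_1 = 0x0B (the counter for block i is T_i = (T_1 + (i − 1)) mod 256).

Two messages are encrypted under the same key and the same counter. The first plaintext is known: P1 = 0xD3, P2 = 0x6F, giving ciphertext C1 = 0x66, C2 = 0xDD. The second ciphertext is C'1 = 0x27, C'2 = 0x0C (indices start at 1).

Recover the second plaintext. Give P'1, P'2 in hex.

In CTR with a reused counter, both messages share the same keystream S_i, so C_i ⊕ C'_i = P_i ⊕ P'_i and thus P'_i = P_i ⊕ C_i ⊕ C'_i.
P'1: 0xD3 ⊕ 0x66 ⊕ 0x27 = 0x92.
P'2: 0x6F ⊕ 0xDD ⊕ 0x0C = 0xBE.

P'1 = 0x92, P'2 = 0xBE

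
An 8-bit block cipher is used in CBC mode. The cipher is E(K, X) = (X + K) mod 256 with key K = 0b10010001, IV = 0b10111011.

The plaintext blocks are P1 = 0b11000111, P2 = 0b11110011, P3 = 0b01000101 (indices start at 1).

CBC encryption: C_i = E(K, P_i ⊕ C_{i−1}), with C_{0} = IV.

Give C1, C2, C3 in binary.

C1 = 0b00001101, C2 = 0b10001111, C3 = 0b01011011

C1: P1 ⊕ 0b10111011 = 0b01111100; E(K, 0b01111100) = 0b00001101.
C2: P2 ⊕ 0b00001101 = 0b11111110; E(K, 0b11111110) = 0b10001111.
C3: P3 ⊕ 0b10001111 = 0b11001010; E(K, 0b11001010) = 0b01011011.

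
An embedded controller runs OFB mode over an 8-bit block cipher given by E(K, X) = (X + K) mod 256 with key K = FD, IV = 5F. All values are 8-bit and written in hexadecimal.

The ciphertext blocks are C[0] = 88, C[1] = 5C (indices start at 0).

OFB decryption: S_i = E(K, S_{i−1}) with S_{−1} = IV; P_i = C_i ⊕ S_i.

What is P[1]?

P[1] = 05

P[0]: S = E(K, 5F) = 5C; 88 ⊕ 5C = D4.
P[1]: S = E(K, 5C) = 59; 5C ⊕ 59 = 05.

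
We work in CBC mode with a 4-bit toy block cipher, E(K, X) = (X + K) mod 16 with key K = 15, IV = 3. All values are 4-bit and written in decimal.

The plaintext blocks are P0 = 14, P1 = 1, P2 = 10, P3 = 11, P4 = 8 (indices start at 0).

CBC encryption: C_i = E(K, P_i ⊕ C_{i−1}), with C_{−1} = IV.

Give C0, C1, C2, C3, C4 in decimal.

C0: P0 ⊕ 3 = 13; E(K, 13) = 12.
C1: P1 ⊕ 12 = 13; E(K, 13) = 12.
C2: P2 ⊕ 12 = 6; E(K, 6) = 5.
C3: P3 ⊕ 5 = 14; E(K, 14) = 13.
C4: P4 ⊕ 13 = 5; E(K, 5) = 4.

C0 = 12, C1 = 12, C2 = 5, C3 = 13, C4 = 4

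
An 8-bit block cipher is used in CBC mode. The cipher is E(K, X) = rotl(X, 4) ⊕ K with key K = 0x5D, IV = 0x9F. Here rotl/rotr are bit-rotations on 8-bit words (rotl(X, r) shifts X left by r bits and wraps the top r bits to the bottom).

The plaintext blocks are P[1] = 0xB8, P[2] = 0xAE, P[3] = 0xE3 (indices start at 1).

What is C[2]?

C[2] = 0x45

CBC encryption: C_i = E(K, P_i ⊕ C_{i−1}), with C_{0} = IV.
C[1]: P[1] ⊕ 0x9F = 0x27; E(K, 0x27) = 0x2F.
C[2]: P[2] ⊕ 0x2F = 0x81; E(K, 0x81) = 0x45.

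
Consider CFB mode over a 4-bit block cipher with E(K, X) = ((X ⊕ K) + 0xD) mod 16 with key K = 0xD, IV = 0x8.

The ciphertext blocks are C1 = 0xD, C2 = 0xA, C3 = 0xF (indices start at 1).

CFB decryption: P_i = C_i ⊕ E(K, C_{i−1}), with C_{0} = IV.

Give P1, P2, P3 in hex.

P1: E(K, 0x8) = 0x2; 0xD ⊕ 0x2 = 0xF.
P2: E(K, 0xD) = 0xD; 0xA ⊕ 0xD = 0x7.
P3: E(K, 0xA) = 0x4; 0xF ⊕ 0x4 = 0xB.

P1 = 0xF, P2 = 0x7, P3 = 0xB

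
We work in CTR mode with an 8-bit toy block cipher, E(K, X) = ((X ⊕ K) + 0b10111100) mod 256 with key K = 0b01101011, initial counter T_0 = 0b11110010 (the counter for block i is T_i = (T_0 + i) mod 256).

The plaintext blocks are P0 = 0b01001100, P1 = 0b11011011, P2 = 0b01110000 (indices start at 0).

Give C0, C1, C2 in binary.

CTR encryption: S_i = E(K, T_i) where T_i is the counter for block i; C_i = P_i ⊕ S_i.
C0: T = 0b11110010, S = E(K, T) = 0b01010101; 0b01001100 ⊕ 0b01010101 = 0b00011001.
C1: T = 0b11110011, S = E(K, T) = 0b01010100; 0b11011011 ⊕ 0b01010100 = 0b10001111.
C2: T = 0b11110100, S = E(K, T) = 0b01011011; 0b01110000 ⊕ 0b01011011 = 0b00101011.

C0 = 0b00011001, C1 = 0b10001111, C2 = 0b00101011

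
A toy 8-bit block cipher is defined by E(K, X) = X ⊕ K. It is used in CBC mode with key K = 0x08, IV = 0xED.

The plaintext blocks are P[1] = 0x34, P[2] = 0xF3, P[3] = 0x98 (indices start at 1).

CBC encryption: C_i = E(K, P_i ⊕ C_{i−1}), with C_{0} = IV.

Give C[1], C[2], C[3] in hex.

C[1] = 0xD1, C[2] = 0x2A, C[3] = 0xBA

C[1]: P[1] ⊕ 0xED = 0xD9; E(K, 0xD9) = 0xD1.
C[2]: P[2] ⊕ 0xD1 = 0x22; E(K, 0x22) = 0x2A.
C[3]: P[3] ⊕ 0x2A = 0xB2; E(K, 0xB2) = 0xBA.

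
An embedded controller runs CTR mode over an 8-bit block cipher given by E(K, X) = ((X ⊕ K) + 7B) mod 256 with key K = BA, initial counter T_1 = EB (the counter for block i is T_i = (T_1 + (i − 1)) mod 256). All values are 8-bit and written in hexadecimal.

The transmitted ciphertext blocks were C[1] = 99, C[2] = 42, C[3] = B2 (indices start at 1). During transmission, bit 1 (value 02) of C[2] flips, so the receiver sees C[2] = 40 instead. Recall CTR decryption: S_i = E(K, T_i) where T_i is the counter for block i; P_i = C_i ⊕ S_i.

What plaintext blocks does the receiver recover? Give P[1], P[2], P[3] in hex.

P[1] = 55, P[2] = 91, P[3] = 60

Only C[2] changed, to 40. In CTR, a change in C_i flips the same bit in P_i only; the keystream is unaffected. Decrypting the received ciphertext:
P[1]: T = EB, S = E(K, T) = CC; 99 ⊕ CC = 55.
P[2]: T = EC, S = E(K, T) = D1; 40 ⊕ D1 = 91.
P[3]: T = ED, S = E(K, T) = D2; B2 ⊕ D2 = 60.
Blocks that differ from the original plaintext: P[2].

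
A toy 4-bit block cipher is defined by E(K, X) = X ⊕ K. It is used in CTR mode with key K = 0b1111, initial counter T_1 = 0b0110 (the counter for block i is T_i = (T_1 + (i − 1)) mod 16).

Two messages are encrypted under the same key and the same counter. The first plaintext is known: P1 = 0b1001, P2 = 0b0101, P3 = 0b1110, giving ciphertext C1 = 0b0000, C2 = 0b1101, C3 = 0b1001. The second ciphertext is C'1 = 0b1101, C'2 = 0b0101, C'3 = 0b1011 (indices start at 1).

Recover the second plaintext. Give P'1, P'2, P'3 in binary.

In CTR with a reused counter, both messages share the same keystream S_i, so C_i ⊕ C'_i = P_i ⊕ P'_i and thus P'_i = P_i ⊕ C_i ⊕ C'_i.
P'1: 0b1001 ⊕ 0b0000 ⊕ 0b1101 = 0b0100.
P'2: 0b0101 ⊕ 0b1101 ⊕ 0b0101 = 0b1101.
P'3: 0b1110 ⊕ 0b1001 ⊕ 0b1011 = 0b1100.

P'1 = 0b0100, P'2 = 0b1101, P'3 = 0b1100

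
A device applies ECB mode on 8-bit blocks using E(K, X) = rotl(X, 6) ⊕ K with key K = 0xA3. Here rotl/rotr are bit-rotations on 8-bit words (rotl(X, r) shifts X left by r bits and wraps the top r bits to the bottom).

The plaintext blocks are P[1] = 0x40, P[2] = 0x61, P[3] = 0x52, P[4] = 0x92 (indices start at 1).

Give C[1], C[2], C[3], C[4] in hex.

C[1] = 0xB3, C[2] = 0xFB, C[3] = 0x37, C[4] = 0x07

ECB encryption: C_i = E(K, P_i).
C[1]: E(K, 0x40) = 0xB3.
C[2]: E(K, 0x61) = 0xFB.
C[3]: E(K, 0x52) = 0x37.
C[4]: E(K, 0x92) = 0x07.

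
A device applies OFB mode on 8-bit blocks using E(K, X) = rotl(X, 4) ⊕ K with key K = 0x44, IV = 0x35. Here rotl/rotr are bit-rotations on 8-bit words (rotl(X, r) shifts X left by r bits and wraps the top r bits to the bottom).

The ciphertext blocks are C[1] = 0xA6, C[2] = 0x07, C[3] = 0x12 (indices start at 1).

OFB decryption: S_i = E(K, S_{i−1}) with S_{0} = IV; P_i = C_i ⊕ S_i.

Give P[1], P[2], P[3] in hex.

P[1] = 0xB1, P[2] = 0x32, P[3] = 0x05

P[1]: S = E(K, 0x35) = 0x17; 0xA6 ⊕ 0x17 = 0xB1.
P[2]: S = E(K, 0x17) = 0x35; 0x07 ⊕ 0x35 = 0x32.
P[3]: S = E(K, 0x35) = 0x17; 0x12 ⊕ 0x17 = 0x05.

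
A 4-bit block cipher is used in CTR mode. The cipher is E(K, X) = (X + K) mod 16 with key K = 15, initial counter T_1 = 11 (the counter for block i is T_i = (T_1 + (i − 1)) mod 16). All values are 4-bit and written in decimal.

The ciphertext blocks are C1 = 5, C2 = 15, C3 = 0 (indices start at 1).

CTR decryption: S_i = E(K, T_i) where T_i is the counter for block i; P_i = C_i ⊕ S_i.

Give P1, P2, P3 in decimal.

P1 = 15, P2 = 4, P3 = 12

P1: T = 11, S = E(K, T) = 10; 5 ⊕ 10 = 15.
P2: T = 12, S = E(K, T) = 11; 15 ⊕ 11 = 4.
P3: T = 13, S = E(K, T) = 12; 0 ⊕ 12 = 12.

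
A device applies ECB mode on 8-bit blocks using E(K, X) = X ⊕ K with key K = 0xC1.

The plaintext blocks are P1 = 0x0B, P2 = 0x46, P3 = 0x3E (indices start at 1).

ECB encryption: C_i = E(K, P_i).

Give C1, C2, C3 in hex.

C1: E(K, 0x0B) = 0xCA.
C2: E(K, 0x46) = 0x87.
C3: E(K, 0x3E) = 0xFF.

C1 = 0xCA, C2 = 0x87, C3 = 0xFF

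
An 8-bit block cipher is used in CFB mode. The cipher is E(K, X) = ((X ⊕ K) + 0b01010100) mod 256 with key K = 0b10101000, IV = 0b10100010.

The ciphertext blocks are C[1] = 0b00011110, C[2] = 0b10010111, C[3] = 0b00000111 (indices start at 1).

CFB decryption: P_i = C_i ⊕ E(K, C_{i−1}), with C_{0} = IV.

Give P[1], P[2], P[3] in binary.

P[1] = 0b01000000, P[2] = 0b10011101, P[3] = 0b10010100

P[1]: E(K, 0b10100010) = 0b01011110; 0b00011110 ⊕ 0b01011110 = 0b01000000.
P[2]: E(K, 0b00011110) = 0b00001010; 0b10010111 ⊕ 0b00001010 = 0b10011101.
P[3]: E(K, 0b10010111) = 0b10010011; 0b00000111 ⊕ 0b10010011 = 0b10010100.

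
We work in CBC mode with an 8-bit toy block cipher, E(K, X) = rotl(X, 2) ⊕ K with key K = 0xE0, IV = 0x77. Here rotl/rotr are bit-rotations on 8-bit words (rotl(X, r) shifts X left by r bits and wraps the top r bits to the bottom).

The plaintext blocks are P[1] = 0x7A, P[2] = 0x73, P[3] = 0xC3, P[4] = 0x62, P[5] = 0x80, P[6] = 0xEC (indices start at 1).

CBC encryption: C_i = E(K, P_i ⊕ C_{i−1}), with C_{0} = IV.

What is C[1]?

C[1] = 0xD4

C[1]: P[1] ⊕ 0x77 = 0x0D; E(K, 0x0D) = 0xD4.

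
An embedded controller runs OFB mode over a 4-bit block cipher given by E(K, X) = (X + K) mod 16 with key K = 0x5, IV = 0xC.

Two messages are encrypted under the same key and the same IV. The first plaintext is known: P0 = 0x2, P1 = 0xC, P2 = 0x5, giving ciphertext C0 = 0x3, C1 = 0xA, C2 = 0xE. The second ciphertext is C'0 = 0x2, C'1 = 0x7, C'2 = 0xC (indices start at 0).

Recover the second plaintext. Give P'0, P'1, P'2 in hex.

In OFB with a reused IV, both messages share the same keystream S_i, so C_i ⊕ C'_i = P_i ⊕ P'_i and thus P'_i = P_i ⊕ C_i ⊕ C'_i.
P'0: 0x2 ⊕ 0x3 ⊕ 0x2 = 0x3.
P'1: 0xC ⊕ 0xA ⊕ 0x7 = 0x1.
P'2: 0x5 ⊕ 0xE ⊕ 0xC = 0x7.

P'0 = 0x3, P'1 = 0x1, P'2 = 0x7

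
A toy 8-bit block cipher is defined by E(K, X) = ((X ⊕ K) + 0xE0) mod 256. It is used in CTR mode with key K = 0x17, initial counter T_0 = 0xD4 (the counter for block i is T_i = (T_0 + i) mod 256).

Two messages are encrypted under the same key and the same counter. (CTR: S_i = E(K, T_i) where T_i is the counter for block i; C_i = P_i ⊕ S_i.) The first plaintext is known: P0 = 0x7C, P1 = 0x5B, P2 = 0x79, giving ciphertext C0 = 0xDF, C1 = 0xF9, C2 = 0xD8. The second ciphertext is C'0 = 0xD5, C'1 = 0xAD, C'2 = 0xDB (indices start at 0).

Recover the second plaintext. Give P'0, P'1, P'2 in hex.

P'0 = 0x76, P'1 = 0x0F, P'2 = 0x7A

In CTR with a reused counter, both messages share the same keystream S_i, so C_i ⊕ C'_i = P_i ⊕ P'_i and thus P'_i = P_i ⊕ C_i ⊕ C'_i.
P'0: 0x7C ⊕ 0xDF ⊕ 0xD5 = 0x76.
P'1: 0x5B ⊕ 0xF9 ⊕ 0xAD = 0x0F.
P'2: 0x79 ⊕ 0xD8 ⊕ 0xDB = 0x7A.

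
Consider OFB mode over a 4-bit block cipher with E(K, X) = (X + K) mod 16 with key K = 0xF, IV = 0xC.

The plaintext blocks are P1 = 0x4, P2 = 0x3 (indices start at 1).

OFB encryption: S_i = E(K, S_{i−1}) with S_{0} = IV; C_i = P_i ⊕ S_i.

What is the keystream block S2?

0xA

C1: S = E(K, 0xC) = 0xB; 0x4 ⊕ 0xB = 0xF.
C2: S = E(K, 0xB) = 0xA; 0x3 ⊕ 0xA = 0x9.
So S2 = 0xA.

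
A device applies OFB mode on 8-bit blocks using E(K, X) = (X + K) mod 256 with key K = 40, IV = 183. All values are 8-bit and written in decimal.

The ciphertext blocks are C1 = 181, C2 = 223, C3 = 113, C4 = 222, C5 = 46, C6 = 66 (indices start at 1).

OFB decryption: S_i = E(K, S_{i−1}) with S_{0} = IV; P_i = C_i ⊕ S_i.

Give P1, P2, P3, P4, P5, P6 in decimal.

P1 = 106, P2 = 216, P3 = 94, P4 = 137, P5 = 81, P6 = 229

P1: S = E(K, 183) = 223; 181 ⊕ 223 = 106.
P2: S = E(K, 223) = 7; 223 ⊕ 7 = 216.
P3: S = E(K, 7) = 47; 113 ⊕ 47 = 94.
P4: S = E(K, 47) = 87; 222 ⊕ 87 = 137.
P5: S = E(K, 87) = 127; 46 ⊕ 127 = 81.
P6: S = E(K, 127) = 167; 66 ⊕ 167 = 229.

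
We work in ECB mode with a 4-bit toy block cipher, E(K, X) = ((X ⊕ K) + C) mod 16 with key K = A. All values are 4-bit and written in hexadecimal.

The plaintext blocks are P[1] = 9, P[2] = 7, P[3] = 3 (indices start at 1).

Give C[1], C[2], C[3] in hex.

ECB encryption: C_i = E(K, P_i).
C[1]: E(K, 9) = F.
C[2]: E(K, 7) = 9.
C[3]: E(K, 3) = 5.

C[1] = F, C[2] = 9, C[3] = 5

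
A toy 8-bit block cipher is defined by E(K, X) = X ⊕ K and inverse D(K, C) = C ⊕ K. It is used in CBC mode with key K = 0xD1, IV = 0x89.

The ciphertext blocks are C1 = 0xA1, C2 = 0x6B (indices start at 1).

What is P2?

P2 = 0x1B

CBC decryption: P_i = D(K, C_i) ⊕ C_{i−1}, with C_{0} = IV.
P2: D(K, 0x6B) = 0xBA; 0xBA ⊕ 0xA1 = 0x1B.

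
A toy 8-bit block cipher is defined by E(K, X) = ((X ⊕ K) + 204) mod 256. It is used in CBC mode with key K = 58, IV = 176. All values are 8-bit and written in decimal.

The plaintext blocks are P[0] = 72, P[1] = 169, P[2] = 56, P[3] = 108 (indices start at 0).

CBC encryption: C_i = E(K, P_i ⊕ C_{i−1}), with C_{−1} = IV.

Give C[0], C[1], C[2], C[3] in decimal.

C[0] = 142, C[1] = 233, C[2] = 183, C[3] = 173

C[0]: P[0] ⊕ 176 = 248; E(K, 248) = 142.
C[1]: P[1] ⊕ 142 = 39; E(K, 39) = 233.
C[2]: P[2] ⊕ 233 = 209; E(K, 209) = 183.
C[3]: P[3] ⊕ 183 = 219; E(K, 219) = 173.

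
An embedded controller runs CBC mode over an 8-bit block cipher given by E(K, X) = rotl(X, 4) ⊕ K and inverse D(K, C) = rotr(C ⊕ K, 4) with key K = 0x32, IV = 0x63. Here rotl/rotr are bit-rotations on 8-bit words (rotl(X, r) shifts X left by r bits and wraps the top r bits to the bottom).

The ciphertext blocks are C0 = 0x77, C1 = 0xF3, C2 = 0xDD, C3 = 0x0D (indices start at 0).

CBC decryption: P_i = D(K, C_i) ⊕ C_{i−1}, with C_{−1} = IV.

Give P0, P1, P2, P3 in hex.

P0 = 0x37, P1 = 0x6B, P2 = 0x0D, P3 = 0x2E

P0: D(K, 0x77) = 0x54; 0x54 ⊕ 0x63 = 0x37.
P1: D(K, 0xF3) = 0x1C; 0x1C ⊕ 0x77 = 0x6B.
P2: D(K, 0xDD) = 0xFE; 0xFE ⊕ 0xF3 = 0x0D.
P3: D(K, 0x0D) = 0xF3; 0xF3 ⊕ 0xDD = 0x2E.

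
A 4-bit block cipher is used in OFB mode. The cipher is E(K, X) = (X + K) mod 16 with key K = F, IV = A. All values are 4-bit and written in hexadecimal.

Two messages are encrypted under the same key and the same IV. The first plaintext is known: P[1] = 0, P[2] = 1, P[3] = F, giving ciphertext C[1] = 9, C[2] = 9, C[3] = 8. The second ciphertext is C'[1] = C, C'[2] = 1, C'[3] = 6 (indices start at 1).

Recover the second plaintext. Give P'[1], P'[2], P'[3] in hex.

P'[1] = 5, P'[2] = 9, P'[3] = 1

In OFB with a reused IV, both messages share the same keystream S_i, so C_i ⊕ C'_i = P_i ⊕ P'_i and thus P'_i = P_i ⊕ C_i ⊕ C'_i.
P'[1]: 0 ⊕ 9 ⊕ C = 5.
P'[2]: 1 ⊕ 9 ⊕ 1 = 9.
P'[3]: F ⊕ 8 ⊕ 6 = 1.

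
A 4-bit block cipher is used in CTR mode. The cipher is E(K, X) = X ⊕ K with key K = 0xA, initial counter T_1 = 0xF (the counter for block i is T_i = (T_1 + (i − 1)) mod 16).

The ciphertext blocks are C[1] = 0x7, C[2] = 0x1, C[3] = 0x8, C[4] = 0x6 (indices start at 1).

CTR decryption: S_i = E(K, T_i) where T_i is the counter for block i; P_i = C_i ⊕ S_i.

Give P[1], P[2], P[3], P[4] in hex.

P[1]: T = 0xF, S = E(K, T) = 0x5; 0x7 ⊕ 0x5 = 0x2.
P[2]: T = 0x0, S = E(K, T) = 0xA; 0x1 ⊕ 0xA = 0xB.
P[3]: T = 0x1, S = E(K, T) = 0xB; 0x8 ⊕ 0xB = 0x3.
P[4]: T = 0x2, S = E(K, T) = 0x8; 0x6 ⊕ 0x8 = 0xE.

P[1] = 0x2, P[2] = 0xB, P[3] = 0x3, P[4] = 0xE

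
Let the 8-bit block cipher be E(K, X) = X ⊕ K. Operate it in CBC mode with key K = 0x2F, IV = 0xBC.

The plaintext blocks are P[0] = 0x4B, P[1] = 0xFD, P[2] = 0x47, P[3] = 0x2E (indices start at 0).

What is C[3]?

CBC encryption: C_i = E(K, P_i ⊕ C_{i−1}), with C_{−1} = IV.
C[0]: P[0] ⊕ 0xBC = 0xF7; E(K, 0xF7) = 0xD8.
C[1]: P[1] ⊕ 0xD8 = 0x25; E(K, 0x25) = 0x0A.
C[2]: P[2] ⊕ 0x0A = 0x4D; E(K, 0x4D) = 0x62.
C[3]: P[3] ⊕ 0x62 = 0x4C; E(K, 0x4C) = 0x63.

C[3] = 0x63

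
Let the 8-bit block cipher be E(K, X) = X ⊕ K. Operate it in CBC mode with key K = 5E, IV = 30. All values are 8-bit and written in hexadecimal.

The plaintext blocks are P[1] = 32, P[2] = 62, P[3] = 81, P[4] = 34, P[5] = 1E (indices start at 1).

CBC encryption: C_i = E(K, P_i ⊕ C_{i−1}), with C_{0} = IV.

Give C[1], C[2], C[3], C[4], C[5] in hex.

C[1] = 5C, C[2] = 60, C[3] = BF, C[4] = D5, C[5] = 95

C[1]: P[1] ⊕ 30 = 02; E(K, 02) = 5C.
C[2]: P[2] ⊕ 5C = 3E; E(K, 3E) = 60.
C[3]: P[3] ⊕ 60 = E1; E(K, E1) = BF.
C[4]: P[4] ⊕ BF = 8B; E(K, 8B) = D5.
C[5]: P[5] ⊕ D5 = CB; E(K, CB) = 95.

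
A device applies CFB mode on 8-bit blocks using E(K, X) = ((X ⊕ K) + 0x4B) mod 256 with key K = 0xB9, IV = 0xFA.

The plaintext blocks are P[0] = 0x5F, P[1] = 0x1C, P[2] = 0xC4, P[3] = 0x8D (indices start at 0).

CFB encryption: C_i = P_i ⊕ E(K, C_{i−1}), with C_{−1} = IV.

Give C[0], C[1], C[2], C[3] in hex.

C[0]: E(K, 0xFA) = 0x8E; 0x5F ⊕ 0x8E = 0xD1.
C[1]: E(K, 0xD1) = 0xB3; 0x1C ⊕ 0xB3 = 0xAF.
C[2]: E(K, 0xAF) = 0x61; 0xC4 ⊕ 0x61 = 0xA5.
C[3]: E(K, 0xA5) = 0x67; 0x8D ⊕ 0x67 = 0xEA.

C[0] = 0xD1, C[1] = 0xAF, C[2] = 0xA5, C[3] = 0xEA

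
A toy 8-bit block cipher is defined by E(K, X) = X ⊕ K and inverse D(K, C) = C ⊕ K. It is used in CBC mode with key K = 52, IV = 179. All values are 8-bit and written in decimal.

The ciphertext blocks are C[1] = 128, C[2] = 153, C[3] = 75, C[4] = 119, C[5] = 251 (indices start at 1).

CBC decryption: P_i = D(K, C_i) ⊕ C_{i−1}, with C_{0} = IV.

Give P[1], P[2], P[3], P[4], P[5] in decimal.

P[1]: D(K, 128) = 180; 180 ⊕ 179 = 7.
P[2]: D(K, 153) = 173; 173 ⊕ 128 = 45.
P[3]: D(K, 75) = 127; 127 ⊕ 153 = 230.
P[4]: D(K, 119) = 67; 67 ⊕ 75 = 8.
P[5]: D(K, 251) = 207; 207 ⊕ 119 = 184.

P[1] = 7, P[2] = 45, P[3] = 230, P[4] = 8, P[5] = 184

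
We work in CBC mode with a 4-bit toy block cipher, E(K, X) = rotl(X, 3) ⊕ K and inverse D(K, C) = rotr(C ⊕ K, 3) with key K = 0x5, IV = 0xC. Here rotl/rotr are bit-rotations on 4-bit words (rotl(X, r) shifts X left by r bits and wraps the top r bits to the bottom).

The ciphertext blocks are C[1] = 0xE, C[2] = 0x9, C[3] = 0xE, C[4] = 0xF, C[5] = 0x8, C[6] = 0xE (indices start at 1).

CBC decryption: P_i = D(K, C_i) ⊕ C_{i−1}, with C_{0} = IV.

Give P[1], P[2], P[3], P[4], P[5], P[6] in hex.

P[1] = 0xB, P[2] = 0x7, P[3] = 0xE, P[4] = 0xB, P[5] = 0x4, P[6] = 0xF

P[1]: D(K, 0xE) = 0x7; 0x7 ⊕ 0xC = 0xB.
P[2]: D(K, 0x9) = 0x9; 0x9 ⊕ 0xE = 0x7.
P[3]: D(K, 0xE) = 0x7; 0x7 ⊕ 0x9 = 0xE.
P[4]: D(K, 0xF) = 0x5; 0x5 ⊕ 0xE = 0xB.
P[5]: D(K, 0x8) = 0xB; 0xB ⊕ 0xF = 0x4.
P[6]: D(K, 0xE) = 0x7; 0x7 ⊕ 0x8 = 0xF.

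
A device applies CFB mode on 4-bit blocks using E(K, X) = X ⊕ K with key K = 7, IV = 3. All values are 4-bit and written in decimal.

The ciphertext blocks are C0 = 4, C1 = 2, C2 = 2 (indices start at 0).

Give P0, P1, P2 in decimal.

CFB decryption: P_i = C_i ⊕ E(K, C_{i−1}), with C_{−1} = IV.
P0: E(K, 3) = 4; 4 ⊕ 4 = 0.
P1: E(K, 4) = 3; 2 ⊕ 3 = 1.
P2: E(K, 2) = 5; 2 ⊕ 5 = 7.

P0 = 0, P1 = 1, P2 = 7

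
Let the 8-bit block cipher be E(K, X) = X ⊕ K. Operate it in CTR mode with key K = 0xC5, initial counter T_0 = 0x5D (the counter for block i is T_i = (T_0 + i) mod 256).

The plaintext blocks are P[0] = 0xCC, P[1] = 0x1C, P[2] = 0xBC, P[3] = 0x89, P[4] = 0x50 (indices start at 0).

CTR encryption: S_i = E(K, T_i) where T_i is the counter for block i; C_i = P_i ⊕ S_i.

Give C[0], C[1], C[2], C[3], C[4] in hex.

C[0] = 0x54, C[1] = 0x87, C[2] = 0x26, C[3] = 0x2C, C[4] = 0xF4

C[0]: T = 0x5D, S = E(K, T) = 0x98; 0xCC ⊕ 0x98 = 0x54.
C[1]: T = 0x5E, S = E(K, T) = 0x9B; 0x1C ⊕ 0x9B = 0x87.
C[2]: T = 0x5F, S = E(K, T) = 0x9A; 0xBC ⊕ 0x9A = 0x26.
C[3]: T = 0x60, S = E(K, T) = 0xA5; 0x89 ⊕ 0xA5 = 0x2C.
C[4]: T = 0x61, S = E(K, T) = 0xA4; 0x50 ⊕ 0xA4 = 0xF4.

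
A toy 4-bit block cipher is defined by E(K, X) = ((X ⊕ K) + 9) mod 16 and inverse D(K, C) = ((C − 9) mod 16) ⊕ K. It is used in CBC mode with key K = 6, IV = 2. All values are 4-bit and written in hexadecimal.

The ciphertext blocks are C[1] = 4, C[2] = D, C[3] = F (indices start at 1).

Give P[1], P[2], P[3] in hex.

CBC decryption: P_i = D(K, C_i) ⊕ C_{i−1}, with C_{0} = IV.
P[1]: D(K, 4) = D; D ⊕ 2 = F.
P[2]: D(K, D) = 2; 2 ⊕ 4 = 6.
P[3]: D(K, F) = 0; 0 ⊕ D = D.

P[1] = F, P[2] = 6, P[3] = D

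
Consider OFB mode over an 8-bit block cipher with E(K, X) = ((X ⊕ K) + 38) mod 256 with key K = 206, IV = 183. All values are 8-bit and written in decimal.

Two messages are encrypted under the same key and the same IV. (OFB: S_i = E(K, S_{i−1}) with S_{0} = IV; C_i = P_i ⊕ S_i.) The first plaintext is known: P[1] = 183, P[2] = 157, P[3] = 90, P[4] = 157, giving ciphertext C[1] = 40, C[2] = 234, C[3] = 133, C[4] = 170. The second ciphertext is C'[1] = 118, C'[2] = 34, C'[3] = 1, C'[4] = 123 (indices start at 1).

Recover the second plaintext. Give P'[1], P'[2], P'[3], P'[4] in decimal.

In OFB with a reused IV, both messages share the same keystream S_i, so C_i ⊕ C'_i = P_i ⊕ P'_i and thus P'_i = P_i ⊕ C_i ⊕ C'_i.
P'[1]: 183 ⊕ 40 ⊕ 118 = 233.
P'[2]: 157 ⊕ 234 ⊕ 34 = 85.
P'[3]: 90 ⊕ 133 ⊕ 1 = 222.
P'[4]: 157 ⊕ 170 ⊕ 123 = 76.

P'[1] = 233, P'[2] = 85, P'[3] = 222, P'[4] = 76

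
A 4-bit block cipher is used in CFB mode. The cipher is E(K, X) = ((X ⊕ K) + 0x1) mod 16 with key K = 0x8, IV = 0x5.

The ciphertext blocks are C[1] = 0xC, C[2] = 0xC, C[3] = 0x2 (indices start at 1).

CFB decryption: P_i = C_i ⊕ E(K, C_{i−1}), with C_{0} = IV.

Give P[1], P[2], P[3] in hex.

P[1]: E(K, 0x5) = 0xE; 0xC ⊕ 0xE = 0x2.
P[2]: E(K, 0xC) = 0x5; 0xC ⊕ 0x5 = 0x9.
P[3]: E(K, 0xC) = 0x5; 0x2 ⊕ 0x5 = 0x7.

P[1] = 0x2, P[2] = 0x9, P[3] = 0x7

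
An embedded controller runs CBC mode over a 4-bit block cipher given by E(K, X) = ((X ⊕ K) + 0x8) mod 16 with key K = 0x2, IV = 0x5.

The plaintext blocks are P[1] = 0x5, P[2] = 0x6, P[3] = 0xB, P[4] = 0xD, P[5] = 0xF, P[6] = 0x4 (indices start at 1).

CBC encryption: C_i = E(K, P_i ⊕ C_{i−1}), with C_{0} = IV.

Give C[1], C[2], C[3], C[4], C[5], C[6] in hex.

C[1] = 0xA, C[2] = 0x6, C[3] = 0x7, C[4] = 0x0, C[5] = 0x5, C[6] = 0xB

C[1]: P[1] ⊕ 0x5 = 0x0; E(K, 0x0) = 0xA.
C[2]: P[2] ⊕ 0xA = 0xC; E(K, 0xC) = 0x6.
C[3]: P[3] ⊕ 0x6 = 0xD; E(K, 0xD) = 0x7.
C[4]: P[4] ⊕ 0x7 = 0xA; E(K, 0xA) = 0x0.
C[5]: P[5] ⊕ 0x0 = 0xF; E(K, 0xF) = 0x5.
C[6]: P[6] ⊕ 0x5 = 0x1; E(K, 0x1) = 0xB.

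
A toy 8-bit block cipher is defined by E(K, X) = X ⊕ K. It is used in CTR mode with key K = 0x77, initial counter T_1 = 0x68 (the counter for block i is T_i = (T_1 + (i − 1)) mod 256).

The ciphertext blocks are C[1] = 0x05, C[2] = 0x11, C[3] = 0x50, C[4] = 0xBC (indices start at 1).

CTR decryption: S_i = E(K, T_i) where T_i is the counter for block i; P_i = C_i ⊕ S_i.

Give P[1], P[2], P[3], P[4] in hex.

P[1]: T = 0x68, S = E(K, T) = 0x1F; 0x05 ⊕ 0x1F = 0x1A.
P[2]: T = 0x69, S = E(K, T) = 0x1E; 0x11 ⊕ 0x1E = 0x0F.
P[3]: T = 0x6A, S = E(K, T) = 0x1D; 0x50 ⊕ 0x1D = 0x4D.
P[4]: T = 0x6B, S = E(K, T) = 0x1C; 0xBC ⊕ 0x1C = 0xA0.

P[1] = 0x1A, P[2] = 0x0F, P[3] = 0x4D, P[4] = 0xA0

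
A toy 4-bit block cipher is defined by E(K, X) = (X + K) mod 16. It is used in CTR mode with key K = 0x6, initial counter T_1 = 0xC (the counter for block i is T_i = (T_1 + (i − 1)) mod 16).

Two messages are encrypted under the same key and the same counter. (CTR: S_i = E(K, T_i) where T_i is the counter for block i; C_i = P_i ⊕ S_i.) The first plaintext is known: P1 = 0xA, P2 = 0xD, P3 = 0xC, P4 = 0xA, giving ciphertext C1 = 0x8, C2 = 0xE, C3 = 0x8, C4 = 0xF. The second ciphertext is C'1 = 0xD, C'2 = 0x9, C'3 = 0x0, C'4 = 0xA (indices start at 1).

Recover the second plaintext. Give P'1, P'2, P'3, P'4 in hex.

In CTR with a reused counter, both messages share the same keystream S_i, so C_i ⊕ C'_i = P_i ⊕ P'_i and thus P'_i = P_i ⊕ C_i ⊕ C'_i.
P'1: 0xA ⊕ 0x8 ⊕ 0xD = 0xF.
P'2: 0xD ⊕ 0xE ⊕ 0x9 = 0xA.
P'3: 0xC ⊕ 0x8 ⊕ 0x0 = 0x4.
P'4: 0xA ⊕ 0xF ⊕ 0xA = 0xF.

P'1 = 0xF, P'2 = 0xA, P'3 = 0x4, P'4 = 0xF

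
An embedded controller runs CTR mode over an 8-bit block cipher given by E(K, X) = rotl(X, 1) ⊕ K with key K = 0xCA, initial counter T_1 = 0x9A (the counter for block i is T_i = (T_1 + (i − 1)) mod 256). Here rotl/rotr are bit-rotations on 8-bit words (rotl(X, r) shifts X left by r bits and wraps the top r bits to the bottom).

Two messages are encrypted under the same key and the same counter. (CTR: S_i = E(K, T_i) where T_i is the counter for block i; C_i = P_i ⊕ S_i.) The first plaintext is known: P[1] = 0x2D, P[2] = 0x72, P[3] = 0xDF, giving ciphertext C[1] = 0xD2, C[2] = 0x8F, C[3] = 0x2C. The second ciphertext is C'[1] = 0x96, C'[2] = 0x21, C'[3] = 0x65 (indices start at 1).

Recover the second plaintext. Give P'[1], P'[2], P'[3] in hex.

In CTR with a reused counter, both messages share the same keystream S_i, so C_i ⊕ C'_i = P_i ⊕ P'_i and thus P'_i = P_i ⊕ C_i ⊕ C'_i.
P'[1]: 0x2D ⊕ 0xD2 ⊕ 0x96 = 0x69.
P'[2]: 0x72 ⊕ 0x8F ⊕ 0x21 = 0xDC.
P'[3]: 0xDF ⊕ 0x2C ⊕ 0x65 = 0x96.

P'[1] = 0x69, P'[2] = 0xDC, P'[3] = 0x96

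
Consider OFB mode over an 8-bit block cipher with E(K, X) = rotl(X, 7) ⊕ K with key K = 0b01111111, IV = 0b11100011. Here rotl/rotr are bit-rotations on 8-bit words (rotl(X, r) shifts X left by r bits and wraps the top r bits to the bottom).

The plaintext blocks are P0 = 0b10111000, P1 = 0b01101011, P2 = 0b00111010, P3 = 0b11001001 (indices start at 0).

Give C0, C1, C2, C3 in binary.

OFB encryption: S_i = E(K, S_{i−1}) with S_{−1} = IV; C_i = P_i ⊕ S_i.
C0: S = E(K, 0b11100011) = 0b10001110; 0b10111000 ⊕ 0b10001110 = 0b00110110.
C1: S = E(K, 0b10001110) = 0b00111000; 0b01101011 ⊕ 0b00111000 = 0b01010011.
C2: S = E(K, 0b00111000) = 0b01100011; 0b00111010 ⊕ 0b01100011 = 0b01011001.
C3: S = E(K, 0b01100011) = 0b11001110; 0b11001001 ⊕ 0b11001110 = 0b00000111.

C0 = 0b00110110, C1 = 0b01010011, C2 = 0b01011001, C3 = 0b00000111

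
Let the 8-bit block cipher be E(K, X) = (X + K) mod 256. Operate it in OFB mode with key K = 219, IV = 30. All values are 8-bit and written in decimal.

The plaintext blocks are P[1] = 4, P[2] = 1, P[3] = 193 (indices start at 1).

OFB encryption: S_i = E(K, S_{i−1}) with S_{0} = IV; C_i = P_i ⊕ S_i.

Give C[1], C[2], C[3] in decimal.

C[1] = 253, C[2] = 213, C[3] = 110

C[1]: S = E(K, 30) = 249; 4 ⊕ 249 = 253.
C[2]: S = E(K, 249) = 212; 1 ⊕ 212 = 213.
C[3]: S = E(K, 212) = 175; 193 ⊕ 175 = 110.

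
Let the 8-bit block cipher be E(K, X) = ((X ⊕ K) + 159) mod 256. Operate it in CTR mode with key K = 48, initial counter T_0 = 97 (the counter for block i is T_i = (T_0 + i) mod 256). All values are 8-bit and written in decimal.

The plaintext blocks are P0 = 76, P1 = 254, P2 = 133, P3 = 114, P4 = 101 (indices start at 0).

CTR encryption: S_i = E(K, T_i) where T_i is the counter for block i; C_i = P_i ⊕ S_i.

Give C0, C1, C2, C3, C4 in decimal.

C0: T = 97, S = E(K, T) = 240; 76 ⊕ 240 = 188.
C1: T = 98, S = E(K, T) = 241; 254 ⊕ 241 = 15.
C2: T = 99, S = E(K, T) = 242; 133 ⊕ 242 = 119.
C3: T = 100, S = E(K, T) = 243; 114 ⊕ 243 = 129.
C4: T = 101, S = E(K, T) = 244; 101 ⊕ 244 = 145.

C0 = 188, C1 = 15, C2 = 119, C3 = 129, C4 = 145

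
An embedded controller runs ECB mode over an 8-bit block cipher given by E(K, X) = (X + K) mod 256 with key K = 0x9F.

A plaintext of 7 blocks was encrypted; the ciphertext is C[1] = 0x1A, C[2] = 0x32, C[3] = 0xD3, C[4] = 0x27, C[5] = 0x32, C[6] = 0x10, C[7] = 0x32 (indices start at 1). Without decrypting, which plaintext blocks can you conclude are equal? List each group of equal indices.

P[2] = P[5] = P[7]

ECB encrypts each block independently with the same key, so equal ciphertext blocks imply equal plaintext blocks.
C[2] = C[5] = C[7] = 0x32, so P[2] = P[5] = P[7].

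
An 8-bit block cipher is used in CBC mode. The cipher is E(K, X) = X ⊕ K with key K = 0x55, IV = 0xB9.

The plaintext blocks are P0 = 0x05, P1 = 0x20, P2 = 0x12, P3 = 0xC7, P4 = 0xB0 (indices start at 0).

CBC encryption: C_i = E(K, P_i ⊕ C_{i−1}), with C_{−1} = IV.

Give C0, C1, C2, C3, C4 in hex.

C0 = 0xE9, C1 = 0x9C, C2 = 0xDB, C3 = 0x49, C4 = 0xAC

C0: P0 ⊕ 0xB9 = 0xBC; E(K, 0xBC) = 0xE9.
C1: P1 ⊕ 0xE9 = 0xC9; E(K, 0xC9) = 0x9C.
C2: P2 ⊕ 0x9C = 0x8E; E(K, 0x8E) = 0xDB.
C3: P3 ⊕ 0xDB = 0x1C; E(K, 0x1C) = 0x49.
C4: P4 ⊕ 0x49 = 0xF9; E(K, 0xF9) = 0xAC.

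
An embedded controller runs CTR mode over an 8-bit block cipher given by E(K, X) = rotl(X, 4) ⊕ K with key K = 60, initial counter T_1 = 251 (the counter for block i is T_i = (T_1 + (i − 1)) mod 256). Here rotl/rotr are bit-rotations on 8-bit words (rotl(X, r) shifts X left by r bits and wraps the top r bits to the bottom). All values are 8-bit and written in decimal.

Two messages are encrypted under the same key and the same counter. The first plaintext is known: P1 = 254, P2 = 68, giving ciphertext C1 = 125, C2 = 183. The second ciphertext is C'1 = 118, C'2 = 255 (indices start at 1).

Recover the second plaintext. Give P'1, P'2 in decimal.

In CTR with a reused counter, both messages share the same keystream S_i, so C_i ⊕ C'_i = P_i ⊕ P'_i and thus P'_i = P_i ⊕ C_i ⊕ C'_i.
P'1: 254 ⊕ 125 ⊕ 118 = 245.
P'2: 68 ⊕ 183 ⊕ 255 = 12.

P'1 = 245, P'2 = 12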